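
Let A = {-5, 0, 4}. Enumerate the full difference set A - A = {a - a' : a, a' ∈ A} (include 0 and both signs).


A - A = {a - a' : a, a' ∈ A}.
Compute a - a' for each ordered pair (a, a'):
a = -5: -5--5=0, -5-0=-5, -5-4=-9
a = 0: 0--5=5, 0-0=0, 0-4=-4
a = 4: 4--5=9, 4-0=4, 4-4=0
Collecting distinct values (and noting 0 appears from a-a):
A - A = {-9, -5, -4, 0, 4, 5, 9}
|A - A| = 7

A - A = {-9, -5, -4, 0, 4, 5, 9}


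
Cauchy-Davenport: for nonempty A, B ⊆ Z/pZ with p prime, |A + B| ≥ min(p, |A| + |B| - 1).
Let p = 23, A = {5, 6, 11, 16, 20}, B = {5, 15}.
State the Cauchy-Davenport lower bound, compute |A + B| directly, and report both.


Cauchy-Davenport: |A + B| ≥ min(p, |A| + |B| - 1) for A, B nonempty in Z/pZ.
|A| = 5, |B| = 2, p = 23.
CD lower bound = min(23, 5 + 2 - 1) = min(23, 6) = 6.
Compute A + B mod 23 directly:
a = 5: 5+5=10, 5+15=20
a = 6: 6+5=11, 6+15=21
a = 11: 11+5=16, 11+15=3
a = 16: 16+5=21, 16+15=8
a = 20: 20+5=2, 20+15=12
A + B = {2, 3, 8, 10, 11, 12, 16, 20, 21}, so |A + B| = 9.
Verify: 9 ≥ 6? Yes ✓.

CD lower bound = 6, actual |A + B| = 9.


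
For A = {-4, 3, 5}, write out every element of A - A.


A - A = {a - a' : a, a' ∈ A}.
Compute a - a' for each ordered pair (a, a'):
a = -4: -4--4=0, -4-3=-7, -4-5=-9
a = 3: 3--4=7, 3-3=0, 3-5=-2
a = 5: 5--4=9, 5-3=2, 5-5=0
Collecting distinct values (and noting 0 appears from a-a):
A - A = {-9, -7, -2, 0, 2, 7, 9}
|A - A| = 7

A - A = {-9, -7, -2, 0, 2, 7, 9}


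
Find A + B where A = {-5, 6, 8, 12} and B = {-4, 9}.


A + B = {a + b : a ∈ A, b ∈ B}.
Enumerate all |A|·|B| = 4·2 = 8 pairs (a, b) and collect distinct sums.
a = -5: -5+-4=-9, -5+9=4
a = 6: 6+-4=2, 6+9=15
a = 8: 8+-4=4, 8+9=17
a = 12: 12+-4=8, 12+9=21
Collecting distinct sums: A + B = {-9, 2, 4, 8, 15, 17, 21}
|A + B| = 7

A + B = {-9, 2, 4, 8, 15, 17, 21}


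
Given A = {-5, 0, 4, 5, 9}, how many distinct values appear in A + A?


A + A = {a + a' : a, a' ∈ A}; |A| = 5.
General bounds: 2|A| - 1 ≤ |A + A| ≤ |A|(|A|+1)/2, i.e. 9 ≤ |A + A| ≤ 15.
Lower bound 2|A|-1 is attained iff A is an arithmetic progression.
Enumerate sums a + a' for a ≤ a' (symmetric, so this suffices):
a = -5: -5+-5=-10, -5+0=-5, -5+4=-1, -5+5=0, -5+9=4
a = 0: 0+0=0, 0+4=4, 0+5=5, 0+9=9
a = 4: 4+4=8, 4+5=9, 4+9=13
a = 5: 5+5=10, 5+9=14
a = 9: 9+9=18
Distinct sums: {-10, -5, -1, 0, 4, 5, 8, 9, 10, 13, 14, 18}
|A + A| = 12

|A + A| = 12


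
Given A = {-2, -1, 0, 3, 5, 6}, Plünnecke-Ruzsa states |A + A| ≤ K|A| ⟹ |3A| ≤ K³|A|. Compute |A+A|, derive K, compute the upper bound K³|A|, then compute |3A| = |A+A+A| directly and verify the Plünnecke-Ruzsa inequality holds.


|A| = 6.
Step 1: Compute A + A by enumerating all 36 pairs.
A + A = {-4, -3, -2, -1, 0, 1, 2, 3, 4, 5, 6, 8, 9, 10, 11, 12}, so |A + A| = 16.
Step 2: Doubling constant K = |A + A|/|A| = 16/6 = 16/6 ≈ 2.6667.
Step 3: Plünnecke-Ruzsa gives |3A| ≤ K³·|A| = (2.6667)³ · 6 ≈ 113.7778.
Step 4: Compute 3A = A + A + A directly by enumerating all triples (a,b,c) ∈ A³; |3A| = 25.
Step 5: Check 25 ≤ 113.7778? Yes ✓.

K = 16/6, Plünnecke-Ruzsa bound K³|A| ≈ 113.7778, |3A| = 25, inequality holds.


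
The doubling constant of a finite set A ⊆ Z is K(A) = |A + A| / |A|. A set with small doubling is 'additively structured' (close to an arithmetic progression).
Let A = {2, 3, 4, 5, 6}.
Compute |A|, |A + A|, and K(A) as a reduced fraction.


|A| = 5.
Compute A + A by enumerating all 25 pairs.
A + A = {4, 5, 6, 7, 8, 9, 10, 11, 12}, so |A + A| = 9.
K = |A + A| / |A| = 9/5 (already in lowest terms) ≈ 1.8000.
Reference: AP of size 5 gives K = 9/5 ≈ 1.8000; a fully generic set of size 5 gives K ≈ 3.0000.

|A| = 5, |A + A| = 9, K = 9/5.


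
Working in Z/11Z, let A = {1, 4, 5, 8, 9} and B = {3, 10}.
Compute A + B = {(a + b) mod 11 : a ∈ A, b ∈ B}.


Work in Z/11Z: reduce every sum a + b modulo 11.
Enumerate all 10 pairs:
a = 1: 1+3=4, 1+10=0
a = 4: 4+3=7, 4+10=3
a = 5: 5+3=8, 5+10=4
a = 8: 8+3=0, 8+10=7
a = 9: 9+3=1, 9+10=8
Distinct residues collected: {0, 1, 3, 4, 7, 8}
|A + B| = 6 (out of 11 total residues).

A + B = {0, 1, 3, 4, 7, 8}


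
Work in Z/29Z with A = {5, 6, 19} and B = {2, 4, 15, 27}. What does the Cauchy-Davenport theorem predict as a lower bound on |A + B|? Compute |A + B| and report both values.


Cauchy-Davenport: |A + B| ≥ min(p, |A| + |B| - 1) for A, B nonempty in Z/pZ.
|A| = 3, |B| = 4, p = 29.
CD lower bound = min(29, 3 + 4 - 1) = min(29, 6) = 6.
Compute A + B mod 29 directly:
a = 5: 5+2=7, 5+4=9, 5+15=20, 5+27=3
a = 6: 6+2=8, 6+4=10, 6+15=21, 6+27=4
a = 19: 19+2=21, 19+4=23, 19+15=5, 19+27=17
A + B = {3, 4, 5, 7, 8, 9, 10, 17, 20, 21, 23}, so |A + B| = 11.
Verify: 11 ≥ 6? Yes ✓.

CD lower bound = 6, actual |A + B| = 11.


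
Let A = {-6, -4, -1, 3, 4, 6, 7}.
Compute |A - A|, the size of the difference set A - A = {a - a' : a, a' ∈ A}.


A - A = {a - a' : a, a' ∈ A}; |A| = 7.
Bounds: 2|A|-1 ≤ |A - A| ≤ |A|² - |A| + 1, i.e. 13 ≤ |A - A| ≤ 43.
Note: 0 ∈ A - A always (from a - a). The set is symmetric: if d ∈ A - A then -d ∈ A - A.
Enumerate nonzero differences d = a - a' with a > a' (then include -d):
Positive differences: {1, 2, 3, 4, 5, 7, 8, 9, 10, 11, 12, 13}
Full difference set: {0} ∪ (positive diffs) ∪ (negative diffs).
|A - A| = 1 + 2·12 = 25 (matches direct enumeration: 25).

|A - A| = 25


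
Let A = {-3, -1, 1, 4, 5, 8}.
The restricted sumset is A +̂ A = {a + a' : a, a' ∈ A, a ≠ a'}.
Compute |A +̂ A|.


Restricted sumset: A +̂ A = {a + a' : a ∈ A, a' ∈ A, a ≠ a'}.
Equivalently, take A + A and drop any sum 2a that is achievable ONLY as a + a for a ∈ A (i.e. sums representable only with equal summands).
Enumerate pairs (a, a') with a < a' (symmetric, so each unordered pair gives one sum; this covers all a ≠ a'):
  -3 + -1 = -4
  -3 + 1 = -2
  -3 + 4 = 1
  -3 + 5 = 2
  -3 + 8 = 5
  -1 + 1 = 0
  -1 + 4 = 3
  -1 + 5 = 4
  -1 + 8 = 7
  1 + 4 = 5
  1 + 5 = 6
  1 + 8 = 9
  4 + 5 = 9
  4 + 8 = 12
  5 + 8 = 13
Collected distinct sums: {-4, -2, 0, 1, 2, 3, 4, 5, 6, 7, 9, 12, 13}
|A +̂ A| = 13
(Reference bound: |A +̂ A| ≥ 2|A| - 3 for |A| ≥ 2, with |A| = 6 giving ≥ 9.)

|A +̂ A| = 13


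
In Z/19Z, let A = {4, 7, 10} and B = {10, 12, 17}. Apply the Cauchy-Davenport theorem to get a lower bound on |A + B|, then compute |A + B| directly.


Cauchy-Davenport: |A + B| ≥ min(p, |A| + |B| - 1) for A, B nonempty in Z/pZ.
|A| = 3, |B| = 3, p = 19.
CD lower bound = min(19, 3 + 3 - 1) = min(19, 5) = 5.
Compute A + B mod 19 directly:
a = 4: 4+10=14, 4+12=16, 4+17=2
a = 7: 7+10=17, 7+12=0, 7+17=5
a = 10: 10+10=1, 10+12=3, 10+17=8
A + B = {0, 1, 2, 3, 5, 8, 14, 16, 17}, so |A + B| = 9.
Verify: 9 ≥ 5? Yes ✓.

CD lower bound = 5, actual |A + B| = 9.


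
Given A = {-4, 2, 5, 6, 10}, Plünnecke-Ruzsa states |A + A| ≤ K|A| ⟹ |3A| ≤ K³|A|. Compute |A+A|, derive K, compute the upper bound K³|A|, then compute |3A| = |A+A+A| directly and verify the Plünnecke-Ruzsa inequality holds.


|A| = 5.
Step 1: Compute A + A by enumerating all 25 pairs.
A + A = {-8, -2, 1, 2, 4, 6, 7, 8, 10, 11, 12, 15, 16, 20}, so |A + A| = 14.
Step 2: Doubling constant K = |A + A|/|A| = 14/5 = 14/5 ≈ 2.8000.
Step 3: Plünnecke-Ruzsa gives |3A| ≤ K³·|A| = (2.8000)³ · 5 ≈ 109.7600.
Step 4: Compute 3A = A + A + A directly by enumerating all triples (a,b,c) ∈ A³; |3A| = 27.
Step 5: Check 27 ≤ 109.7600? Yes ✓.

K = 14/5, Plünnecke-Ruzsa bound K³|A| ≈ 109.7600, |3A| = 27, inequality holds.


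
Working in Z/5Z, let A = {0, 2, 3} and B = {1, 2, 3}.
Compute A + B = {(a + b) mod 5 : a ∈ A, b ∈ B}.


Work in Z/5Z: reduce every sum a + b modulo 5.
Enumerate all 9 pairs:
a = 0: 0+1=1, 0+2=2, 0+3=3
a = 2: 2+1=3, 2+2=4, 2+3=0
a = 3: 3+1=4, 3+2=0, 3+3=1
Distinct residues collected: {0, 1, 2, 3, 4}
|A + B| = 5 (out of 5 total residues).

A + B = {0, 1, 2, 3, 4}


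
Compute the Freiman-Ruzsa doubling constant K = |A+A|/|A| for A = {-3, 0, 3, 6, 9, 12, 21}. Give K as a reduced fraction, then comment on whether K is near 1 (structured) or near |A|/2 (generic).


|A| = 7.
Compute A + A by enumerating all 49 pairs.
A + A = {-6, -3, 0, 3, 6, 9, 12, 15, 18, 21, 24, 27, 30, 33, 42}, so |A + A| = 15.
K = |A + A| / |A| = 15/7 (already in lowest terms) ≈ 2.1429.
Reference: AP of size 7 gives K = 13/7 ≈ 1.8571; a fully generic set of size 7 gives K ≈ 4.0000.

|A| = 7, |A + A| = 15, K = 15/7.


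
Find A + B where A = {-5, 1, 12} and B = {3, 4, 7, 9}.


A + B = {a + b : a ∈ A, b ∈ B}.
Enumerate all |A|·|B| = 3·4 = 12 pairs (a, b) and collect distinct sums.
a = -5: -5+3=-2, -5+4=-1, -5+7=2, -5+9=4
a = 1: 1+3=4, 1+4=5, 1+7=8, 1+9=10
a = 12: 12+3=15, 12+4=16, 12+7=19, 12+9=21
Collecting distinct sums: A + B = {-2, -1, 2, 4, 5, 8, 10, 15, 16, 19, 21}
|A + B| = 11

A + B = {-2, -1, 2, 4, 5, 8, 10, 15, 16, 19, 21}


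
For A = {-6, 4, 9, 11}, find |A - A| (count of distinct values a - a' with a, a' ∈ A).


A - A = {a - a' : a, a' ∈ A}; |A| = 4.
Bounds: 2|A|-1 ≤ |A - A| ≤ |A|² - |A| + 1, i.e. 7 ≤ |A - A| ≤ 13.
Note: 0 ∈ A - A always (from a - a). The set is symmetric: if d ∈ A - A then -d ∈ A - A.
Enumerate nonzero differences d = a - a' with a > a' (then include -d):
Positive differences: {2, 5, 7, 10, 15, 17}
Full difference set: {0} ∪ (positive diffs) ∪ (negative diffs).
|A - A| = 1 + 2·6 = 13 (matches direct enumeration: 13).

|A - A| = 13


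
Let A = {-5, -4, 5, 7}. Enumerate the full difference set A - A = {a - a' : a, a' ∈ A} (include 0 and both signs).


A - A = {a - a' : a, a' ∈ A}.
Compute a - a' for each ordered pair (a, a'):
a = -5: -5--5=0, -5--4=-1, -5-5=-10, -5-7=-12
a = -4: -4--5=1, -4--4=0, -4-5=-9, -4-7=-11
a = 5: 5--5=10, 5--4=9, 5-5=0, 5-7=-2
a = 7: 7--5=12, 7--4=11, 7-5=2, 7-7=0
Collecting distinct values (and noting 0 appears from a-a):
A - A = {-12, -11, -10, -9, -2, -1, 0, 1, 2, 9, 10, 11, 12}
|A - A| = 13

A - A = {-12, -11, -10, -9, -2, -1, 0, 1, 2, 9, 10, 11, 12}


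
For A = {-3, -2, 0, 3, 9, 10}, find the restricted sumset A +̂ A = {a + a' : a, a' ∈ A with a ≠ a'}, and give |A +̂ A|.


Restricted sumset: A +̂ A = {a + a' : a ∈ A, a' ∈ A, a ≠ a'}.
Equivalently, take A + A and drop any sum 2a that is achievable ONLY as a + a for a ∈ A (i.e. sums representable only with equal summands).
Enumerate pairs (a, a') with a < a' (symmetric, so each unordered pair gives one sum; this covers all a ≠ a'):
  -3 + -2 = -5
  -3 + 0 = -3
  -3 + 3 = 0
  -3 + 9 = 6
  -3 + 10 = 7
  -2 + 0 = -2
  -2 + 3 = 1
  -2 + 9 = 7
  -2 + 10 = 8
  0 + 3 = 3
  0 + 9 = 9
  0 + 10 = 10
  3 + 9 = 12
  3 + 10 = 13
  9 + 10 = 19
Collected distinct sums: {-5, -3, -2, 0, 1, 3, 6, 7, 8, 9, 10, 12, 13, 19}
|A +̂ A| = 14
(Reference bound: |A +̂ A| ≥ 2|A| - 3 for |A| ≥ 2, with |A| = 6 giving ≥ 9.)

|A +̂ A| = 14


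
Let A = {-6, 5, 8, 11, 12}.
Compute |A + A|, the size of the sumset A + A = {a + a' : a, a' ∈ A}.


A + A = {a + a' : a, a' ∈ A}; |A| = 5.
General bounds: 2|A| - 1 ≤ |A + A| ≤ |A|(|A|+1)/2, i.e. 9 ≤ |A + A| ≤ 15.
Lower bound 2|A|-1 is attained iff A is an arithmetic progression.
Enumerate sums a + a' for a ≤ a' (symmetric, so this suffices):
a = -6: -6+-6=-12, -6+5=-1, -6+8=2, -6+11=5, -6+12=6
a = 5: 5+5=10, 5+8=13, 5+11=16, 5+12=17
a = 8: 8+8=16, 8+11=19, 8+12=20
a = 11: 11+11=22, 11+12=23
a = 12: 12+12=24
Distinct sums: {-12, -1, 2, 5, 6, 10, 13, 16, 17, 19, 20, 22, 23, 24}
|A + A| = 14

|A + A| = 14


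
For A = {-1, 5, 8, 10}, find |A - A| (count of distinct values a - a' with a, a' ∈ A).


A - A = {a - a' : a, a' ∈ A}; |A| = 4.
Bounds: 2|A|-1 ≤ |A - A| ≤ |A|² - |A| + 1, i.e. 7 ≤ |A - A| ≤ 13.
Note: 0 ∈ A - A always (from a - a). The set is symmetric: if d ∈ A - A then -d ∈ A - A.
Enumerate nonzero differences d = a - a' with a > a' (then include -d):
Positive differences: {2, 3, 5, 6, 9, 11}
Full difference set: {0} ∪ (positive diffs) ∪ (negative diffs).
|A - A| = 1 + 2·6 = 13 (matches direct enumeration: 13).

|A - A| = 13


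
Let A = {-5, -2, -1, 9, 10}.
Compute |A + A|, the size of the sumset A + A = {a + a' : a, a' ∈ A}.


A + A = {a + a' : a, a' ∈ A}; |A| = 5.
General bounds: 2|A| - 1 ≤ |A + A| ≤ |A|(|A|+1)/2, i.e. 9 ≤ |A + A| ≤ 15.
Lower bound 2|A|-1 is attained iff A is an arithmetic progression.
Enumerate sums a + a' for a ≤ a' (symmetric, so this suffices):
a = -5: -5+-5=-10, -5+-2=-7, -5+-1=-6, -5+9=4, -5+10=5
a = -2: -2+-2=-4, -2+-1=-3, -2+9=7, -2+10=8
a = -1: -1+-1=-2, -1+9=8, -1+10=9
a = 9: 9+9=18, 9+10=19
a = 10: 10+10=20
Distinct sums: {-10, -7, -6, -4, -3, -2, 4, 5, 7, 8, 9, 18, 19, 20}
|A + A| = 14

|A + A| = 14


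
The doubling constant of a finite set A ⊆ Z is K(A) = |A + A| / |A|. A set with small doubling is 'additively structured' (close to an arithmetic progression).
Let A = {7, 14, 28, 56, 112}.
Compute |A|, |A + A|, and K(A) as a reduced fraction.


|A| = 5.
Compute A + A by enumerating all 25 pairs.
A + A = {14, 21, 28, 35, 42, 56, 63, 70, 84, 112, 119, 126, 140, 168, 224}, so |A + A| = 15.
K = |A + A| / |A| = 15/5 = 3/1 ≈ 3.0000.
Reference: AP of size 5 gives K = 9/5 ≈ 1.8000; a fully generic set of size 5 gives K ≈ 3.0000.

|A| = 5, |A + A| = 15, K = 15/5 = 3/1.


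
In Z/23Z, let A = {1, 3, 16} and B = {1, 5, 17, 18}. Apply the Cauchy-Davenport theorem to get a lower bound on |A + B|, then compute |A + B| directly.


Cauchy-Davenport: |A + B| ≥ min(p, |A| + |B| - 1) for A, B nonempty in Z/pZ.
|A| = 3, |B| = 4, p = 23.
CD lower bound = min(23, 3 + 4 - 1) = min(23, 6) = 6.
Compute A + B mod 23 directly:
a = 1: 1+1=2, 1+5=6, 1+17=18, 1+18=19
a = 3: 3+1=4, 3+5=8, 3+17=20, 3+18=21
a = 16: 16+1=17, 16+5=21, 16+17=10, 16+18=11
A + B = {2, 4, 6, 8, 10, 11, 17, 18, 19, 20, 21}, so |A + B| = 11.
Verify: 11 ≥ 6? Yes ✓.

CD lower bound = 6, actual |A + B| = 11.


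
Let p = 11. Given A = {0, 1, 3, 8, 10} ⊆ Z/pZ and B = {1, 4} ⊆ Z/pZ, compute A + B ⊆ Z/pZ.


Work in Z/11Z: reduce every sum a + b modulo 11.
Enumerate all 10 pairs:
a = 0: 0+1=1, 0+4=4
a = 1: 1+1=2, 1+4=5
a = 3: 3+1=4, 3+4=7
a = 8: 8+1=9, 8+4=1
a = 10: 10+1=0, 10+4=3
Distinct residues collected: {0, 1, 2, 3, 4, 5, 7, 9}
|A + B| = 8 (out of 11 total residues).

A + B = {0, 1, 2, 3, 4, 5, 7, 9}


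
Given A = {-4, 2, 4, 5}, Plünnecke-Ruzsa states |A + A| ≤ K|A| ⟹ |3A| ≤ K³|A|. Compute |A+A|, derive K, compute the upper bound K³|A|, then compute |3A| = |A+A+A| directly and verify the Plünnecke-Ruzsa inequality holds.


|A| = 4.
Step 1: Compute A + A by enumerating all 16 pairs.
A + A = {-8, -2, 0, 1, 4, 6, 7, 8, 9, 10}, so |A + A| = 10.
Step 2: Doubling constant K = |A + A|/|A| = 10/4 = 10/4 ≈ 2.5000.
Step 3: Plünnecke-Ruzsa gives |3A| ≤ K³·|A| = (2.5000)³ · 4 ≈ 62.5000.
Step 4: Compute 3A = A + A + A directly by enumerating all triples (a,b,c) ∈ A³; |3A| = 18.
Step 5: Check 18 ≤ 62.5000? Yes ✓.

K = 10/4, Plünnecke-Ruzsa bound K³|A| ≈ 62.5000, |3A| = 18, inequality holds.


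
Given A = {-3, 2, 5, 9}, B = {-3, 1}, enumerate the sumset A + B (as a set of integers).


A + B = {a + b : a ∈ A, b ∈ B}.
Enumerate all |A|·|B| = 4·2 = 8 pairs (a, b) and collect distinct sums.
a = -3: -3+-3=-6, -3+1=-2
a = 2: 2+-3=-1, 2+1=3
a = 5: 5+-3=2, 5+1=6
a = 9: 9+-3=6, 9+1=10
Collecting distinct sums: A + B = {-6, -2, -1, 2, 3, 6, 10}
|A + B| = 7

A + B = {-6, -2, -1, 2, 3, 6, 10}


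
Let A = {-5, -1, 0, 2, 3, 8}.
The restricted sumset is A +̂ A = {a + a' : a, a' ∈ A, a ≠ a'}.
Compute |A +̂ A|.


Restricted sumset: A +̂ A = {a + a' : a ∈ A, a' ∈ A, a ≠ a'}.
Equivalently, take A + A and drop any sum 2a that is achievable ONLY as a + a for a ∈ A (i.e. sums representable only with equal summands).
Enumerate pairs (a, a') with a < a' (symmetric, so each unordered pair gives one sum; this covers all a ≠ a'):
  -5 + -1 = -6
  -5 + 0 = -5
  -5 + 2 = -3
  -5 + 3 = -2
  -5 + 8 = 3
  -1 + 0 = -1
  -1 + 2 = 1
  -1 + 3 = 2
  -1 + 8 = 7
  0 + 2 = 2
  0 + 3 = 3
  0 + 8 = 8
  2 + 3 = 5
  2 + 8 = 10
  3 + 8 = 11
Collected distinct sums: {-6, -5, -3, -2, -1, 1, 2, 3, 5, 7, 8, 10, 11}
|A +̂ A| = 13
(Reference bound: |A +̂ A| ≥ 2|A| - 3 for |A| ≥ 2, with |A| = 6 giving ≥ 9.)

|A +̂ A| = 13


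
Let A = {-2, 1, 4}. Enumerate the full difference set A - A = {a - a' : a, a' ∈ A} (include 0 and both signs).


A - A = {a - a' : a, a' ∈ A}.
Compute a - a' for each ordered pair (a, a'):
a = -2: -2--2=0, -2-1=-3, -2-4=-6
a = 1: 1--2=3, 1-1=0, 1-4=-3
a = 4: 4--2=6, 4-1=3, 4-4=0
Collecting distinct values (and noting 0 appears from a-a):
A - A = {-6, -3, 0, 3, 6}
|A - A| = 5

A - A = {-6, -3, 0, 3, 6}


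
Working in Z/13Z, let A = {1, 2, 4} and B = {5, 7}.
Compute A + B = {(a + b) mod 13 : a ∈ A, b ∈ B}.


Work in Z/13Z: reduce every sum a + b modulo 13.
Enumerate all 6 pairs:
a = 1: 1+5=6, 1+7=8
a = 2: 2+5=7, 2+7=9
a = 4: 4+5=9, 4+7=11
Distinct residues collected: {6, 7, 8, 9, 11}
|A + B| = 5 (out of 13 total residues).

A + B = {6, 7, 8, 9, 11}


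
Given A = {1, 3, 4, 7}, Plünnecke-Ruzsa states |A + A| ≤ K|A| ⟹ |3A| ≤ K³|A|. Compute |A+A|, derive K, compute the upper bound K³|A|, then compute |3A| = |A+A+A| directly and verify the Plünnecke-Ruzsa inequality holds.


|A| = 4.
Step 1: Compute A + A by enumerating all 16 pairs.
A + A = {2, 4, 5, 6, 7, 8, 10, 11, 14}, so |A + A| = 9.
Step 2: Doubling constant K = |A + A|/|A| = 9/4 = 9/4 ≈ 2.2500.
Step 3: Plünnecke-Ruzsa gives |3A| ≤ K³·|A| = (2.2500)³ · 4 ≈ 45.5625.
Step 4: Compute 3A = A + A + A directly by enumerating all triples (a,b,c) ∈ A³; |3A| = 15.
Step 5: Check 15 ≤ 45.5625? Yes ✓.

K = 9/4, Plünnecke-Ruzsa bound K³|A| ≈ 45.5625, |3A| = 15, inequality holds.


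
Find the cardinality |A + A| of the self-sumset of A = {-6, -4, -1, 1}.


A + A = {a + a' : a, a' ∈ A}; |A| = 4.
General bounds: 2|A| - 1 ≤ |A + A| ≤ |A|(|A|+1)/2, i.e. 7 ≤ |A + A| ≤ 10.
Lower bound 2|A|-1 is attained iff A is an arithmetic progression.
Enumerate sums a + a' for a ≤ a' (symmetric, so this suffices):
a = -6: -6+-6=-12, -6+-4=-10, -6+-1=-7, -6+1=-5
a = -4: -4+-4=-8, -4+-1=-5, -4+1=-3
a = -1: -1+-1=-2, -1+1=0
a = 1: 1+1=2
Distinct sums: {-12, -10, -8, -7, -5, -3, -2, 0, 2}
|A + A| = 9

|A + A| = 9


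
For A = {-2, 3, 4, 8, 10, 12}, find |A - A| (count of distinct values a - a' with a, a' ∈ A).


A - A = {a - a' : a, a' ∈ A}; |A| = 6.
Bounds: 2|A|-1 ≤ |A - A| ≤ |A|² - |A| + 1, i.e. 11 ≤ |A - A| ≤ 31.
Note: 0 ∈ A - A always (from a - a). The set is symmetric: if d ∈ A - A then -d ∈ A - A.
Enumerate nonzero differences d = a - a' with a > a' (then include -d):
Positive differences: {1, 2, 4, 5, 6, 7, 8, 9, 10, 12, 14}
Full difference set: {0} ∪ (positive diffs) ∪ (negative diffs).
|A - A| = 1 + 2·11 = 23 (matches direct enumeration: 23).

|A - A| = 23


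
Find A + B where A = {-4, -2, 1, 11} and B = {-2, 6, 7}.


A + B = {a + b : a ∈ A, b ∈ B}.
Enumerate all |A|·|B| = 4·3 = 12 pairs (a, b) and collect distinct sums.
a = -4: -4+-2=-6, -4+6=2, -4+7=3
a = -2: -2+-2=-4, -2+6=4, -2+7=5
a = 1: 1+-2=-1, 1+6=7, 1+7=8
a = 11: 11+-2=9, 11+6=17, 11+7=18
Collecting distinct sums: A + B = {-6, -4, -1, 2, 3, 4, 5, 7, 8, 9, 17, 18}
|A + B| = 12

A + B = {-6, -4, -1, 2, 3, 4, 5, 7, 8, 9, 17, 18}


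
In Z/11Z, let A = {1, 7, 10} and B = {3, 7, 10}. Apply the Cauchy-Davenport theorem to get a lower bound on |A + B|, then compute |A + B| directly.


Cauchy-Davenport: |A + B| ≥ min(p, |A| + |B| - 1) for A, B nonempty in Z/pZ.
|A| = 3, |B| = 3, p = 11.
CD lower bound = min(11, 3 + 3 - 1) = min(11, 5) = 5.
Compute A + B mod 11 directly:
a = 1: 1+3=4, 1+7=8, 1+10=0
a = 7: 7+3=10, 7+7=3, 7+10=6
a = 10: 10+3=2, 10+7=6, 10+10=9
A + B = {0, 2, 3, 4, 6, 8, 9, 10}, so |A + B| = 8.
Verify: 8 ≥ 5? Yes ✓.

CD lower bound = 5, actual |A + B| = 8.


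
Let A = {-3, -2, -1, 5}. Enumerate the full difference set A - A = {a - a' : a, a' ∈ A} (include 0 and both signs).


A - A = {a - a' : a, a' ∈ A}.
Compute a - a' for each ordered pair (a, a'):
a = -3: -3--3=0, -3--2=-1, -3--1=-2, -3-5=-8
a = -2: -2--3=1, -2--2=0, -2--1=-1, -2-5=-7
a = -1: -1--3=2, -1--2=1, -1--1=0, -1-5=-6
a = 5: 5--3=8, 5--2=7, 5--1=6, 5-5=0
Collecting distinct values (and noting 0 appears from a-a):
A - A = {-8, -7, -6, -2, -1, 0, 1, 2, 6, 7, 8}
|A - A| = 11

A - A = {-8, -7, -6, -2, -1, 0, 1, 2, 6, 7, 8}


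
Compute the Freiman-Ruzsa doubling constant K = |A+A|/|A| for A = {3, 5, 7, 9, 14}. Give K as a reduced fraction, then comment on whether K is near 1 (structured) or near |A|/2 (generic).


|A| = 5.
Compute A + A by enumerating all 25 pairs.
A + A = {6, 8, 10, 12, 14, 16, 17, 18, 19, 21, 23, 28}, so |A + A| = 12.
K = |A + A| / |A| = 12/5 (already in lowest terms) ≈ 2.4000.
Reference: AP of size 5 gives K = 9/5 ≈ 1.8000; a fully generic set of size 5 gives K ≈ 3.0000.

|A| = 5, |A + A| = 12, K = 12/5.


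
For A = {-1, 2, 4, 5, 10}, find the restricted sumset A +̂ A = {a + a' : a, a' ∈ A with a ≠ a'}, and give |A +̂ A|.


Restricted sumset: A +̂ A = {a + a' : a ∈ A, a' ∈ A, a ≠ a'}.
Equivalently, take A + A and drop any sum 2a that is achievable ONLY as a + a for a ∈ A (i.e. sums representable only with equal summands).
Enumerate pairs (a, a') with a < a' (symmetric, so each unordered pair gives one sum; this covers all a ≠ a'):
  -1 + 2 = 1
  -1 + 4 = 3
  -1 + 5 = 4
  -1 + 10 = 9
  2 + 4 = 6
  2 + 5 = 7
  2 + 10 = 12
  4 + 5 = 9
  4 + 10 = 14
  5 + 10 = 15
Collected distinct sums: {1, 3, 4, 6, 7, 9, 12, 14, 15}
|A +̂ A| = 9
(Reference bound: |A +̂ A| ≥ 2|A| - 3 for |A| ≥ 2, with |A| = 5 giving ≥ 7.)

|A +̂ A| = 9


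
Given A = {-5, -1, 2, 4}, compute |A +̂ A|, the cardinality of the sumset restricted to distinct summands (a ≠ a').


Restricted sumset: A +̂ A = {a + a' : a ∈ A, a' ∈ A, a ≠ a'}.
Equivalently, take A + A and drop any sum 2a that is achievable ONLY as a + a for a ∈ A (i.e. sums representable only with equal summands).
Enumerate pairs (a, a') with a < a' (symmetric, so each unordered pair gives one sum; this covers all a ≠ a'):
  -5 + -1 = -6
  -5 + 2 = -3
  -5 + 4 = -1
  -1 + 2 = 1
  -1 + 4 = 3
  2 + 4 = 6
Collected distinct sums: {-6, -3, -1, 1, 3, 6}
|A +̂ A| = 6
(Reference bound: |A +̂ A| ≥ 2|A| - 3 for |A| ≥ 2, with |A| = 4 giving ≥ 5.)

|A +̂ A| = 6


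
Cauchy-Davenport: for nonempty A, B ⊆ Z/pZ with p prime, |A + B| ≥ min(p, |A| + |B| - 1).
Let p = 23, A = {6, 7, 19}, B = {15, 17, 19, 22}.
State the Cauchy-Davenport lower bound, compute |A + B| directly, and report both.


Cauchy-Davenport: |A + B| ≥ min(p, |A| + |B| - 1) for A, B nonempty in Z/pZ.
|A| = 3, |B| = 4, p = 23.
CD lower bound = min(23, 3 + 4 - 1) = min(23, 6) = 6.
Compute A + B mod 23 directly:
a = 6: 6+15=21, 6+17=0, 6+19=2, 6+22=5
a = 7: 7+15=22, 7+17=1, 7+19=3, 7+22=6
a = 19: 19+15=11, 19+17=13, 19+19=15, 19+22=18
A + B = {0, 1, 2, 3, 5, 6, 11, 13, 15, 18, 21, 22}, so |A + B| = 12.
Verify: 12 ≥ 6? Yes ✓.

CD lower bound = 6, actual |A + B| = 12.


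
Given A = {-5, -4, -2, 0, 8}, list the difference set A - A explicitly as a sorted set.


A - A = {a - a' : a, a' ∈ A}.
Compute a - a' for each ordered pair (a, a'):
a = -5: -5--5=0, -5--4=-1, -5--2=-3, -5-0=-5, -5-8=-13
a = -4: -4--5=1, -4--4=0, -4--2=-2, -4-0=-4, -4-8=-12
a = -2: -2--5=3, -2--4=2, -2--2=0, -2-0=-2, -2-8=-10
a = 0: 0--5=5, 0--4=4, 0--2=2, 0-0=0, 0-8=-8
a = 8: 8--5=13, 8--4=12, 8--2=10, 8-0=8, 8-8=0
Collecting distinct values (and noting 0 appears from a-a):
A - A = {-13, -12, -10, -8, -5, -4, -3, -2, -1, 0, 1, 2, 3, 4, 5, 8, 10, 12, 13}
|A - A| = 19

A - A = {-13, -12, -10, -8, -5, -4, -3, -2, -1, 0, 1, 2, 3, 4, 5, 8, 10, 12, 13}


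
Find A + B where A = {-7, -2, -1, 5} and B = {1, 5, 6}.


A + B = {a + b : a ∈ A, b ∈ B}.
Enumerate all |A|·|B| = 4·3 = 12 pairs (a, b) and collect distinct sums.
a = -7: -7+1=-6, -7+5=-2, -7+6=-1
a = -2: -2+1=-1, -2+5=3, -2+6=4
a = -1: -1+1=0, -1+5=4, -1+6=5
a = 5: 5+1=6, 5+5=10, 5+6=11
Collecting distinct sums: A + B = {-6, -2, -1, 0, 3, 4, 5, 6, 10, 11}
|A + B| = 10

A + B = {-6, -2, -1, 0, 3, 4, 5, 6, 10, 11}


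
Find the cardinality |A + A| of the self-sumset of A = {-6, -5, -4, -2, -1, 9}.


A + A = {a + a' : a, a' ∈ A}; |A| = 6.
General bounds: 2|A| - 1 ≤ |A + A| ≤ |A|(|A|+1)/2, i.e. 11 ≤ |A + A| ≤ 21.
Lower bound 2|A|-1 is attained iff A is an arithmetic progression.
Enumerate sums a + a' for a ≤ a' (symmetric, so this suffices):
a = -6: -6+-6=-12, -6+-5=-11, -6+-4=-10, -6+-2=-8, -6+-1=-7, -6+9=3
a = -5: -5+-5=-10, -5+-4=-9, -5+-2=-7, -5+-1=-6, -5+9=4
a = -4: -4+-4=-8, -4+-2=-6, -4+-1=-5, -4+9=5
a = -2: -2+-2=-4, -2+-1=-3, -2+9=7
a = -1: -1+-1=-2, -1+9=8
a = 9: 9+9=18
Distinct sums: {-12, -11, -10, -9, -8, -7, -6, -5, -4, -3, -2, 3, 4, 5, 7, 8, 18}
|A + A| = 17

|A + A| = 17


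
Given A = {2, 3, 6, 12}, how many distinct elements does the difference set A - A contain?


A - A = {a - a' : a, a' ∈ A}; |A| = 4.
Bounds: 2|A|-1 ≤ |A - A| ≤ |A|² - |A| + 1, i.e. 7 ≤ |A - A| ≤ 13.
Note: 0 ∈ A - A always (from a - a). The set is symmetric: if d ∈ A - A then -d ∈ A - A.
Enumerate nonzero differences d = a - a' with a > a' (then include -d):
Positive differences: {1, 3, 4, 6, 9, 10}
Full difference set: {0} ∪ (positive diffs) ∪ (negative diffs).
|A - A| = 1 + 2·6 = 13 (matches direct enumeration: 13).

|A - A| = 13


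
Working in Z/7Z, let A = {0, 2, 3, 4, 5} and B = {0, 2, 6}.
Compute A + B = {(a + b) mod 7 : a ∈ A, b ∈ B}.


Work in Z/7Z: reduce every sum a + b modulo 7.
Enumerate all 15 pairs:
a = 0: 0+0=0, 0+2=2, 0+6=6
a = 2: 2+0=2, 2+2=4, 2+6=1
a = 3: 3+0=3, 3+2=5, 3+6=2
a = 4: 4+0=4, 4+2=6, 4+6=3
a = 5: 5+0=5, 5+2=0, 5+6=4
Distinct residues collected: {0, 1, 2, 3, 4, 5, 6}
|A + B| = 7 (out of 7 total residues).

A + B = {0, 1, 2, 3, 4, 5, 6}


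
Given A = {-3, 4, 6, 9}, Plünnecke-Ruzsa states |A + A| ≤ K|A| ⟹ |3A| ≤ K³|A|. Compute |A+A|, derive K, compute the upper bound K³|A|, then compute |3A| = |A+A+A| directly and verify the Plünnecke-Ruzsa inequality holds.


|A| = 4.
Step 1: Compute A + A by enumerating all 16 pairs.
A + A = {-6, 1, 3, 6, 8, 10, 12, 13, 15, 18}, so |A + A| = 10.
Step 2: Doubling constant K = |A + A|/|A| = 10/4 = 10/4 ≈ 2.5000.
Step 3: Plünnecke-Ruzsa gives |3A| ≤ K³·|A| = (2.5000)³ · 4 ≈ 62.5000.
Step 4: Compute 3A = A + A + A directly by enumerating all triples (a,b,c) ∈ A³; |3A| = 19.
Step 5: Check 19 ≤ 62.5000? Yes ✓.

K = 10/4, Plünnecke-Ruzsa bound K³|A| ≈ 62.5000, |3A| = 19, inequality holds.


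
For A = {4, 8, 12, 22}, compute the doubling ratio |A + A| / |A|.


|A| = 4.
Compute A + A by enumerating all 16 pairs.
A + A = {8, 12, 16, 20, 24, 26, 30, 34, 44}, so |A + A| = 9.
K = |A + A| / |A| = 9/4 (already in lowest terms) ≈ 2.2500.
Reference: AP of size 4 gives K = 7/4 ≈ 1.7500; a fully generic set of size 4 gives K ≈ 2.5000.

|A| = 4, |A + A| = 9, K = 9/4.


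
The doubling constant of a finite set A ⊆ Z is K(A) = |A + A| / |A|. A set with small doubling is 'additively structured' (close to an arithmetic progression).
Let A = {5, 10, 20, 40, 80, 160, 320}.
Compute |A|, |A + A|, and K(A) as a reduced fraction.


|A| = 7.
Compute A + A by enumerating all 49 pairs.
A + A = {10, 15, 20, 25, 30, 40, 45, 50, 60, 80, 85, 90, 100, 120, 160, 165, 170, 180, 200, 240, 320, 325, 330, 340, 360, 400, 480, 640}, so |A + A| = 28.
K = |A + A| / |A| = 28/7 = 4/1 ≈ 4.0000.
Reference: AP of size 7 gives K = 13/7 ≈ 1.8571; a fully generic set of size 7 gives K ≈ 4.0000.

|A| = 7, |A + A| = 28, K = 28/7 = 4/1.


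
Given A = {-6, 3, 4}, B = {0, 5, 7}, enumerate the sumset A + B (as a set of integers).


A + B = {a + b : a ∈ A, b ∈ B}.
Enumerate all |A|·|B| = 3·3 = 9 pairs (a, b) and collect distinct sums.
a = -6: -6+0=-6, -6+5=-1, -6+7=1
a = 3: 3+0=3, 3+5=8, 3+7=10
a = 4: 4+0=4, 4+5=9, 4+7=11
Collecting distinct sums: A + B = {-6, -1, 1, 3, 4, 8, 9, 10, 11}
|A + B| = 9

A + B = {-6, -1, 1, 3, 4, 8, 9, 10, 11}


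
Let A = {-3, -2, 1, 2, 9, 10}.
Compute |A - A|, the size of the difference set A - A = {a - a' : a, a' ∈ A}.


A - A = {a - a' : a, a' ∈ A}; |A| = 6.
Bounds: 2|A|-1 ≤ |A - A| ≤ |A|² - |A| + 1, i.e. 11 ≤ |A - A| ≤ 31.
Note: 0 ∈ A - A always (from a - a). The set is symmetric: if d ∈ A - A then -d ∈ A - A.
Enumerate nonzero differences d = a - a' with a > a' (then include -d):
Positive differences: {1, 3, 4, 5, 7, 8, 9, 11, 12, 13}
Full difference set: {0} ∪ (positive diffs) ∪ (negative diffs).
|A - A| = 1 + 2·10 = 21 (matches direct enumeration: 21).

|A - A| = 21


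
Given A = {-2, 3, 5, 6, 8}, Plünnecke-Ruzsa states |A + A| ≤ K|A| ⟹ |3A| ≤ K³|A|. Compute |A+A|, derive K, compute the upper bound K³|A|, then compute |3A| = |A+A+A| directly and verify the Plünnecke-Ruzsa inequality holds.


|A| = 5.
Step 1: Compute A + A by enumerating all 25 pairs.
A + A = {-4, 1, 3, 4, 6, 8, 9, 10, 11, 12, 13, 14, 16}, so |A + A| = 13.
Step 2: Doubling constant K = |A + A|/|A| = 13/5 = 13/5 ≈ 2.6000.
Step 3: Plünnecke-Ruzsa gives |3A| ≤ K³·|A| = (2.6000)³ · 5 ≈ 87.8800.
Step 4: Compute 3A = A + A + A directly by enumerating all triples (a,b,c) ∈ A³; |3A| = 23.
Step 5: Check 23 ≤ 87.8800? Yes ✓.

K = 13/5, Plünnecke-Ruzsa bound K³|A| ≈ 87.8800, |3A| = 23, inequality holds.


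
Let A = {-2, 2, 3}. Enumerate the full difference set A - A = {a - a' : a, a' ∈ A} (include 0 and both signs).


A - A = {a - a' : a, a' ∈ A}.
Compute a - a' for each ordered pair (a, a'):
a = -2: -2--2=0, -2-2=-4, -2-3=-5
a = 2: 2--2=4, 2-2=0, 2-3=-1
a = 3: 3--2=5, 3-2=1, 3-3=0
Collecting distinct values (and noting 0 appears from a-a):
A - A = {-5, -4, -1, 0, 1, 4, 5}
|A - A| = 7

A - A = {-5, -4, -1, 0, 1, 4, 5}


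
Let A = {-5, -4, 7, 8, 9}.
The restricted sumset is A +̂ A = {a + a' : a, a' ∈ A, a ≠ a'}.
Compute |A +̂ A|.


Restricted sumset: A +̂ A = {a + a' : a ∈ A, a' ∈ A, a ≠ a'}.
Equivalently, take A + A and drop any sum 2a that is achievable ONLY as a + a for a ∈ A (i.e. sums representable only with equal summands).
Enumerate pairs (a, a') with a < a' (symmetric, so each unordered pair gives one sum; this covers all a ≠ a'):
  -5 + -4 = -9
  -5 + 7 = 2
  -5 + 8 = 3
  -5 + 9 = 4
  -4 + 7 = 3
  -4 + 8 = 4
  -4 + 9 = 5
  7 + 8 = 15
  7 + 9 = 16
  8 + 9 = 17
Collected distinct sums: {-9, 2, 3, 4, 5, 15, 16, 17}
|A +̂ A| = 8
(Reference bound: |A +̂ A| ≥ 2|A| - 3 for |A| ≥ 2, with |A| = 5 giving ≥ 7.)

|A +̂ A| = 8


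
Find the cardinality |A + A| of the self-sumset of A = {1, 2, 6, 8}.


A + A = {a + a' : a, a' ∈ A}; |A| = 4.
General bounds: 2|A| - 1 ≤ |A + A| ≤ |A|(|A|+1)/2, i.e. 7 ≤ |A + A| ≤ 10.
Lower bound 2|A|-1 is attained iff A is an arithmetic progression.
Enumerate sums a + a' for a ≤ a' (symmetric, so this suffices):
a = 1: 1+1=2, 1+2=3, 1+6=7, 1+8=9
a = 2: 2+2=4, 2+6=8, 2+8=10
a = 6: 6+6=12, 6+8=14
a = 8: 8+8=16
Distinct sums: {2, 3, 4, 7, 8, 9, 10, 12, 14, 16}
|A + A| = 10

|A + A| = 10


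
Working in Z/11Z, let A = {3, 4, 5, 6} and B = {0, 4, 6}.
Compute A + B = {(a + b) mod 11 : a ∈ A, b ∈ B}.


Work in Z/11Z: reduce every sum a + b modulo 11.
Enumerate all 12 pairs:
a = 3: 3+0=3, 3+4=7, 3+6=9
a = 4: 4+0=4, 4+4=8, 4+6=10
a = 5: 5+0=5, 5+4=9, 5+6=0
a = 6: 6+0=6, 6+4=10, 6+6=1
Distinct residues collected: {0, 1, 3, 4, 5, 6, 7, 8, 9, 10}
|A + B| = 10 (out of 11 total residues).

A + B = {0, 1, 3, 4, 5, 6, 7, 8, 9, 10}


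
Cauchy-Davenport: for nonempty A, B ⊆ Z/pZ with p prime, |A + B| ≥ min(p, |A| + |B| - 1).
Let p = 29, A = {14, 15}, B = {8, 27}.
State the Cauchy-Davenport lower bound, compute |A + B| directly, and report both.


Cauchy-Davenport: |A + B| ≥ min(p, |A| + |B| - 1) for A, B nonempty in Z/pZ.
|A| = 2, |B| = 2, p = 29.
CD lower bound = min(29, 2 + 2 - 1) = min(29, 3) = 3.
Compute A + B mod 29 directly:
a = 14: 14+8=22, 14+27=12
a = 15: 15+8=23, 15+27=13
A + B = {12, 13, 22, 23}, so |A + B| = 4.
Verify: 4 ≥ 3? Yes ✓.

CD lower bound = 3, actual |A + B| = 4.


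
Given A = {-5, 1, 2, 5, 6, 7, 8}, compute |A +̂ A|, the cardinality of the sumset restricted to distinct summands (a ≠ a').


Restricted sumset: A +̂ A = {a + a' : a ∈ A, a' ∈ A, a ≠ a'}.
Equivalently, take A + A and drop any sum 2a that is achievable ONLY as a + a for a ∈ A (i.e. sums representable only with equal summands).
Enumerate pairs (a, a') with a < a' (symmetric, so each unordered pair gives one sum; this covers all a ≠ a'):
  -5 + 1 = -4
  -5 + 2 = -3
  -5 + 5 = 0
  -5 + 6 = 1
  -5 + 7 = 2
  -5 + 8 = 3
  1 + 2 = 3
  1 + 5 = 6
  1 + 6 = 7
  1 + 7 = 8
  1 + 8 = 9
  2 + 5 = 7
  2 + 6 = 8
  2 + 7 = 9
  2 + 8 = 10
  5 + 6 = 11
  5 + 7 = 12
  5 + 8 = 13
  6 + 7 = 13
  6 + 8 = 14
  7 + 8 = 15
Collected distinct sums: {-4, -3, 0, 1, 2, 3, 6, 7, 8, 9, 10, 11, 12, 13, 14, 15}
|A +̂ A| = 16
(Reference bound: |A +̂ A| ≥ 2|A| - 3 for |A| ≥ 2, with |A| = 7 giving ≥ 11.)

|A +̂ A| = 16


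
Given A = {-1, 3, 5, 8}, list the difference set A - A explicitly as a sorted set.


A - A = {a - a' : a, a' ∈ A}.
Compute a - a' for each ordered pair (a, a'):
a = -1: -1--1=0, -1-3=-4, -1-5=-6, -1-8=-9
a = 3: 3--1=4, 3-3=0, 3-5=-2, 3-8=-5
a = 5: 5--1=6, 5-3=2, 5-5=0, 5-8=-3
a = 8: 8--1=9, 8-3=5, 8-5=3, 8-8=0
Collecting distinct values (and noting 0 appears from a-a):
A - A = {-9, -6, -5, -4, -3, -2, 0, 2, 3, 4, 5, 6, 9}
|A - A| = 13

A - A = {-9, -6, -5, -4, -3, -2, 0, 2, 3, 4, 5, 6, 9}


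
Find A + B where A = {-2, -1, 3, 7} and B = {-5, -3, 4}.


A + B = {a + b : a ∈ A, b ∈ B}.
Enumerate all |A|·|B| = 4·3 = 12 pairs (a, b) and collect distinct sums.
a = -2: -2+-5=-7, -2+-3=-5, -2+4=2
a = -1: -1+-5=-6, -1+-3=-4, -1+4=3
a = 3: 3+-5=-2, 3+-3=0, 3+4=7
a = 7: 7+-5=2, 7+-3=4, 7+4=11
Collecting distinct sums: A + B = {-7, -6, -5, -4, -2, 0, 2, 3, 4, 7, 11}
|A + B| = 11

A + B = {-7, -6, -5, -4, -2, 0, 2, 3, 4, 7, 11}


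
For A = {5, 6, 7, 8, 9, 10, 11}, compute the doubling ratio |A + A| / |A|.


|A| = 7.
Compute A + A by enumerating all 49 pairs.
A + A = {10, 11, 12, 13, 14, 15, 16, 17, 18, 19, 20, 21, 22}, so |A + A| = 13.
K = |A + A| / |A| = 13/7 (already in lowest terms) ≈ 1.8571.
Reference: AP of size 7 gives K = 13/7 ≈ 1.8571; a fully generic set of size 7 gives K ≈ 4.0000.

|A| = 7, |A + A| = 13, K = 13/7.


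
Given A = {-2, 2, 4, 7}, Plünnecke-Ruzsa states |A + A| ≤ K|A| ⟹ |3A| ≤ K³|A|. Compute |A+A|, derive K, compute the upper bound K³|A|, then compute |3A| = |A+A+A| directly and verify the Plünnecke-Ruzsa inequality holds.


|A| = 4.
Step 1: Compute A + A by enumerating all 16 pairs.
A + A = {-4, 0, 2, 4, 5, 6, 8, 9, 11, 14}, so |A + A| = 10.
Step 2: Doubling constant K = |A + A|/|A| = 10/4 = 10/4 ≈ 2.5000.
Step 3: Plünnecke-Ruzsa gives |3A| ≤ K³·|A| = (2.5000)³ · 4 ≈ 62.5000.
Step 4: Compute 3A = A + A + A directly by enumerating all triples (a,b,c) ∈ A³; |3A| = 18.
Step 5: Check 18 ≤ 62.5000? Yes ✓.

K = 10/4, Plünnecke-Ruzsa bound K³|A| ≈ 62.5000, |3A| = 18, inequality holds.


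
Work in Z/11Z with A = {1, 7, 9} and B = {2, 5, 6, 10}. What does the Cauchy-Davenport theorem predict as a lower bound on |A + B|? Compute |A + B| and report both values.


Cauchy-Davenport: |A + B| ≥ min(p, |A| + |B| - 1) for A, B nonempty in Z/pZ.
|A| = 3, |B| = 4, p = 11.
CD lower bound = min(11, 3 + 4 - 1) = min(11, 6) = 6.
Compute A + B mod 11 directly:
a = 1: 1+2=3, 1+5=6, 1+6=7, 1+10=0
a = 7: 7+2=9, 7+5=1, 7+6=2, 7+10=6
a = 9: 9+2=0, 9+5=3, 9+6=4, 9+10=8
A + B = {0, 1, 2, 3, 4, 6, 7, 8, 9}, so |A + B| = 9.
Verify: 9 ≥ 6? Yes ✓.

CD lower bound = 6, actual |A + B| = 9.


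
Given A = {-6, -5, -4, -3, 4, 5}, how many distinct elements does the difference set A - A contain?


A - A = {a - a' : a, a' ∈ A}; |A| = 6.
Bounds: 2|A|-1 ≤ |A - A| ≤ |A|² - |A| + 1, i.e. 11 ≤ |A - A| ≤ 31.
Note: 0 ∈ A - A always (from a - a). The set is symmetric: if d ∈ A - A then -d ∈ A - A.
Enumerate nonzero differences d = a - a' with a > a' (then include -d):
Positive differences: {1, 2, 3, 7, 8, 9, 10, 11}
Full difference set: {0} ∪ (positive diffs) ∪ (negative diffs).
|A - A| = 1 + 2·8 = 17 (matches direct enumeration: 17).

|A - A| = 17


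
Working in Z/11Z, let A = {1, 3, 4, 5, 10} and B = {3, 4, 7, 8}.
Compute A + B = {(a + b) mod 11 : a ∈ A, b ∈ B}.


Work in Z/11Z: reduce every sum a + b modulo 11.
Enumerate all 20 pairs:
a = 1: 1+3=4, 1+4=5, 1+7=8, 1+8=9
a = 3: 3+3=6, 3+4=7, 3+7=10, 3+8=0
a = 4: 4+3=7, 4+4=8, 4+7=0, 4+8=1
a = 5: 5+3=8, 5+4=9, 5+7=1, 5+8=2
a = 10: 10+3=2, 10+4=3, 10+7=6, 10+8=7
Distinct residues collected: {0, 1, 2, 3, 4, 5, 6, 7, 8, 9, 10}
|A + B| = 11 (out of 11 total residues).

A + B = {0, 1, 2, 3, 4, 5, 6, 7, 8, 9, 10}


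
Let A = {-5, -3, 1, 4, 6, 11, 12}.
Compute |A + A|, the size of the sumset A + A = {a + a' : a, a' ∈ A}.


A + A = {a + a' : a, a' ∈ A}; |A| = 7.
General bounds: 2|A| - 1 ≤ |A + A| ≤ |A|(|A|+1)/2, i.e. 13 ≤ |A + A| ≤ 28.
Lower bound 2|A|-1 is attained iff A is an arithmetic progression.
Enumerate sums a + a' for a ≤ a' (symmetric, so this suffices):
a = -5: -5+-5=-10, -5+-3=-8, -5+1=-4, -5+4=-1, -5+6=1, -5+11=6, -5+12=7
a = -3: -3+-3=-6, -3+1=-2, -3+4=1, -3+6=3, -3+11=8, -3+12=9
a = 1: 1+1=2, 1+4=5, 1+6=7, 1+11=12, 1+12=13
a = 4: 4+4=8, 4+6=10, 4+11=15, 4+12=16
a = 6: 6+6=12, 6+11=17, 6+12=18
a = 11: 11+11=22, 11+12=23
a = 12: 12+12=24
Distinct sums: {-10, -8, -6, -4, -2, -1, 1, 2, 3, 5, 6, 7, 8, 9, 10, 12, 13, 15, 16, 17, 18, 22, 23, 24}
|A + A| = 24

|A + A| = 24


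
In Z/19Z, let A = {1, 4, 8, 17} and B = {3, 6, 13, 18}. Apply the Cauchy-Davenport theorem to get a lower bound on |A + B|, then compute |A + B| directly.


Cauchy-Davenport: |A + B| ≥ min(p, |A| + |B| - 1) for A, B nonempty in Z/pZ.
|A| = 4, |B| = 4, p = 19.
CD lower bound = min(19, 4 + 4 - 1) = min(19, 7) = 7.
Compute A + B mod 19 directly:
a = 1: 1+3=4, 1+6=7, 1+13=14, 1+18=0
a = 4: 4+3=7, 4+6=10, 4+13=17, 4+18=3
a = 8: 8+3=11, 8+6=14, 8+13=2, 8+18=7
a = 17: 17+3=1, 17+6=4, 17+13=11, 17+18=16
A + B = {0, 1, 2, 3, 4, 7, 10, 11, 14, 16, 17}, so |A + B| = 11.
Verify: 11 ≥ 7? Yes ✓.

CD lower bound = 7, actual |A + B| = 11.


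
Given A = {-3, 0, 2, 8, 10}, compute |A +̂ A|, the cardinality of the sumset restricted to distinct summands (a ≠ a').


Restricted sumset: A +̂ A = {a + a' : a ∈ A, a' ∈ A, a ≠ a'}.
Equivalently, take A + A and drop any sum 2a that is achievable ONLY as a + a for a ∈ A (i.e. sums representable only with equal summands).
Enumerate pairs (a, a') with a < a' (symmetric, so each unordered pair gives one sum; this covers all a ≠ a'):
  -3 + 0 = -3
  -3 + 2 = -1
  -3 + 8 = 5
  -3 + 10 = 7
  0 + 2 = 2
  0 + 8 = 8
  0 + 10 = 10
  2 + 8 = 10
  2 + 10 = 12
  8 + 10 = 18
Collected distinct sums: {-3, -1, 2, 5, 7, 8, 10, 12, 18}
|A +̂ A| = 9
(Reference bound: |A +̂ A| ≥ 2|A| - 3 for |A| ≥ 2, with |A| = 5 giving ≥ 7.)

|A +̂ A| = 9


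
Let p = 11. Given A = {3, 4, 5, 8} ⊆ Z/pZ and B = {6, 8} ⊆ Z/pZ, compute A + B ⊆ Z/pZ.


Work in Z/11Z: reduce every sum a + b modulo 11.
Enumerate all 8 pairs:
a = 3: 3+6=9, 3+8=0
a = 4: 4+6=10, 4+8=1
a = 5: 5+6=0, 5+8=2
a = 8: 8+6=3, 8+8=5
Distinct residues collected: {0, 1, 2, 3, 5, 9, 10}
|A + B| = 7 (out of 11 total residues).

A + B = {0, 1, 2, 3, 5, 9, 10}


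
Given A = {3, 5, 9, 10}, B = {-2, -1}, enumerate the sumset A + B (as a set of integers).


A + B = {a + b : a ∈ A, b ∈ B}.
Enumerate all |A|·|B| = 4·2 = 8 pairs (a, b) and collect distinct sums.
a = 3: 3+-2=1, 3+-1=2
a = 5: 5+-2=3, 5+-1=4
a = 9: 9+-2=7, 9+-1=8
a = 10: 10+-2=8, 10+-1=9
Collecting distinct sums: A + B = {1, 2, 3, 4, 7, 8, 9}
|A + B| = 7

A + B = {1, 2, 3, 4, 7, 8, 9}


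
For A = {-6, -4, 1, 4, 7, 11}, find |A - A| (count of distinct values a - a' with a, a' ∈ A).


A - A = {a - a' : a, a' ∈ A}; |A| = 6.
Bounds: 2|A|-1 ≤ |A - A| ≤ |A|² - |A| + 1, i.e. 11 ≤ |A - A| ≤ 31.
Note: 0 ∈ A - A always (from a - a). The set is symmetric: if d ∈ A - A then -d ∈ A - A.
Enumerate nonzero differences d = a - a' with a > a' (then include -d):
Positive differences: {2, 3, 4, 5, 6, 7, 8, 10, 11, 13, 15, 17}
Full difference set: {0} ∪ (positive diffs) ∪ (negative diffs).
|A - A| = 1 + 2·12 = 25 (matches direct enumeration: 25).

|A - A| = 25
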